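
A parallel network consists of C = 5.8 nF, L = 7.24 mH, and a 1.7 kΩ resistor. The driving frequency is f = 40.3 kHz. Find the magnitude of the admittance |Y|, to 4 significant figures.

1.095 mS

ω = 2πf = 253200 rad/s
X_L = ωL = 1833 Ω
X_C = 1/(ωC) = 680.9 Ω
Parallel: admittances add. Y = 1/R + 1/(jωL) + jωC
Y = (0.0005882 + j0.0009232) S
|Y| = 0.001095 S → |Z| = 1/|Y| = 913.5 Ω, ∠Z = −∠Y = -57.49°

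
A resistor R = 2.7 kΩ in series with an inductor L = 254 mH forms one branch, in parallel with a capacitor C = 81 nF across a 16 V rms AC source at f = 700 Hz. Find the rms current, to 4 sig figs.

6.214 mA

ω = 2πf = 4398 rad/s
X_L = ωL = 1117 Ω
X_C = 1/(ωC) = 2807 Ω
Branch 1 (R+jX_L): Z₁ = 2700 + j1117 Ω, |Z₁| = 2922 Ω
Branch 2 (−jX_C): Z₂ = −j2807 Ω
Parallel: Z = Z₁Z₂/(Z₁+Z₂), |Z| = 2575 Ω, ∠Z = -35.48°
I = V/|Z| = 16/2575 = 6.214 mA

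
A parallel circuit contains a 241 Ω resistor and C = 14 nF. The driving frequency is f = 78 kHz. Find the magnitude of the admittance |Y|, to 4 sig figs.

ω = 2πf = 490100 rad/s
X_C = 1/(ωC) = 145.7 Ω
Parallel: admittances add. Y = 1/R + jωC
Y = (0.004149 + j0.006861) S
|Y| = 0.008018 S → |Z| = 1/|Y| = 124.7 Ω, ∠Z = −∠Y = -58.84°

8.018 mS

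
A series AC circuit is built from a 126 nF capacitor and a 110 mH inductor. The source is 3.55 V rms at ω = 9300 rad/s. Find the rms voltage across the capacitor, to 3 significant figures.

X_L = ωL = 1020 Ω
X_C = 1/(ωC) = 853 Ω
Net reactance X = X_L − X_C = 170 Ω
Z = j170 Ω
|Z| = √(0² + 170²) = 170 Ω
I = V/|Z| = 20.9 mA
V_C = I·|Z_C| = 0.0209 × 853 = 17.9 V

17.9 V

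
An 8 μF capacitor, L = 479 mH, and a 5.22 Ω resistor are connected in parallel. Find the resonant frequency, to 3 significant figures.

81.3 Hz

ω₀ = 1/√(LC) = 1/√(0.479 × 8e-06) = 510.8 rad/s
f₀ = ω₀/(2π) = 81.3 Hz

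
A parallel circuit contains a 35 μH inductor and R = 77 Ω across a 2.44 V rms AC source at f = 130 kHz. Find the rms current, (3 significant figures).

91.0 mA

ω = 2πf = 816800 rad/s
X_L = ωL = 28.6 Ω
Parallel: admittances add. Y = 1/R + 1/(jωL)
Y = (0.0130 − j0.0350) S
|Y| = 0.0373 S → |Z| = 1/|Y| = 26.8 Ω, ∠Z = −∠Y = 69.6°
I = V/|Z| = 2.44/26.8 = 91.0 mA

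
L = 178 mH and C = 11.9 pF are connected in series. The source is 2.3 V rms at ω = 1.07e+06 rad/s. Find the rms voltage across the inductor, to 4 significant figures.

3.914 V

X_L = ωL = 190500 Ω
X_C = 1/(ωC) = 78540 Ω
Net reactance X = X_L − X_C = 111900 Ω
Z = j111900 Ω
|Z| = √(0² + 111900²) = 111900 Ω
I = V/|Z| = 20.55 μA
V_L = I·|Z_L| = 2.055e-05 × 190500 = 3.914 V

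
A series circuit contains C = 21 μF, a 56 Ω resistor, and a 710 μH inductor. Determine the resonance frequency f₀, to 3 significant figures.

1.30 kHz

ω₀ = 1/√(LC) = 1/√(0.00071 × 2.1e-05) = 8190 rad/s
f₀ = ω₀/(2π) = 1.30 kHz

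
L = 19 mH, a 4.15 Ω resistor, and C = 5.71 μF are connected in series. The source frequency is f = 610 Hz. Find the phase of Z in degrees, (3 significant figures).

ω = 2πf = 3833 rad/s
X_L = ωL = 72.8 Ω
X_C = 1/(ωC) = 45.7 Ω
Net reactance X = X_L − X_C = 27.1 Ω
Z = 4.15 + j27.1 Ω
|Z| = √(4.15² + 27.1²) = 27.4 Ω
∠Z = arctan(27.1/4.15) = 81.3°

81.3°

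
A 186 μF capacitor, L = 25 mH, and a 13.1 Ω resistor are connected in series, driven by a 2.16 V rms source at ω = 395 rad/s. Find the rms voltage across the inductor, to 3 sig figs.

X_L = ωL = 9.88 Ω
X_C = 1/(ωC) = 13.6 Ω
Net reactance X = X_L − X_C = -3.74 Ω
Z = 13.1 − j3.74 Ω
|Z| = √(13.1² + 3.74²) = 13.6 Ω
I = V/|Z| = 159 mA
V_L = I·|Z_L| = 0.159 × 9.88 = 1.57 V

1.57 V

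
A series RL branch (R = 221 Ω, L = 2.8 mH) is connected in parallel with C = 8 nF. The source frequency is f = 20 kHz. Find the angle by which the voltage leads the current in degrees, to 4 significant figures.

ω = 2πf = 125700 rad/s
X_L = ωL = 351.9 Ω
X_C = 1/(ωC) = 994.7 Ω
Branch 1 (R+jX_L): Z₁ = 221.0 + j351.9 Ω, |Z₁| = 415.5 Ω
Branch 2 (−jX_C): Z₂ = −j994.7 Ω
Parallel: Z = Z₁Z₂/(Z₁+Z₂), |Z| = 608.0 Ω, ∠Z = 38.90°

38.90°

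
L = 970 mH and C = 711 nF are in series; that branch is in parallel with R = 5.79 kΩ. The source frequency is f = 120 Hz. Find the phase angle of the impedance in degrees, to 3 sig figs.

-78.9°

ω = 2πf = 754.0 rad/s
X_L = ωL = 731 Ω
X_C = 1/(ωC) = 1870 Ω
Branch 1: Z₁ = R = 5790 Ω
Branch 2 (series LC): Z₂ = j(X_L − X_C) = −j1130 Ω
Parallel: Z = Z₁Z₂/(Z₁+Z₂), |Z| = 1110 Ω, ∠Z = -78.9°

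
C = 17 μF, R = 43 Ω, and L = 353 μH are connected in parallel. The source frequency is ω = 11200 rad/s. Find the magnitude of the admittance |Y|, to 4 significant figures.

X_L = ωL = 3.954 Ω
X_C = 1/(ωC) = 5.252 Ω
Parallel: admittances add. Y = 1/R + 1/(jωL) + jωC
Y = (0.02326 − j0.06253) S
|Y| = 0.06672 S → |Z| = 1/|Y| = 14.99 Ω, ∠Z = −∠Y = 69.60°

66.72 mS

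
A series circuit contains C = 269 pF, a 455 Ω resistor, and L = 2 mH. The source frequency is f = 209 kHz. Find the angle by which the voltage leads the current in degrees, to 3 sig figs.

-24.2°

ω = 2πf = 1.313e+06 rad/s
X_L = ωL = 2630 Ω
X_C = 1/(ωC) = 2830 Ω
Net reactance X = X_L − X_C = -205 Ω
Z = 455 − j205 Ω
|Z| = √(455² + 205²) = 499 Ω
∠Z = arctan(-205/455) = -24.2°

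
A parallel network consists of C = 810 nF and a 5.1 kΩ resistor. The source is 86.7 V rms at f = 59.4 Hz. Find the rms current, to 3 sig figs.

ω = 2πf = 373.2 rad/s
X_C = 1/(ωC) = 3310 Ω
Parallel: admittances add. Y = 1/R + jωC
Y = (0.000196 + j0.000302) S
|Y| = 0.000360 S → |Z| = 1/|Y| = 2780 Ω, ∠Z = −∠Y = -57.0°
I = V/|Z| = 86.7/2780 = 31.2 mA

31.2 mA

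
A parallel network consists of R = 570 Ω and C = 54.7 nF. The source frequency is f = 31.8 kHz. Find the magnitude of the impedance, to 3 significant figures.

ω = 2πf = 199800 rad/s
X_C = 1/(ωC) = 91.5 Ω
Parallel: admittances add. Y = 1/R + jωC
Y = (0.00175 + j0.0109) S
|Y| = 0.0111 S → |Z| = 1/|Y| = 90.3 Ω, ∠Z = −∠Y = -80.9°

90.3 Ω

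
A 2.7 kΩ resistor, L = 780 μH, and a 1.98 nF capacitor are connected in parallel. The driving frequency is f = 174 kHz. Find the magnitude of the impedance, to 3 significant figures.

944 Ω

ω = 2πf = 1.093e+06 rad/s
X_L = ωL = 853 Ω
X_C = 1/(ωC) = 462 Ω
Parallel: admittances add. Y = 1/R + 1/(jωL) + jωC
Y = (0.000370 + j0.000992) S
|Y| = 0.00106 S → |Z| = 1/|Y| = 944 Ω, ∠Z = −∠Y = -69.5°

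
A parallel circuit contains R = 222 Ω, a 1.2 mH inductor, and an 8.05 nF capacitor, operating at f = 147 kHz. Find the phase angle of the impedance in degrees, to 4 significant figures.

ω = 2πf = 923600 rad/s
X_L = ωL = 1108 Ω
X_C = 1/(ωC) = 134.5 Ω
Parallel: admittances add. Y = 1/R + 1/(jωL) + jωC
Y = (0.004505 + j0.006533) S
|Y| = 0.007935 S → |Z| = 1/|Y| = 126.0 Ω, ∠Z = −∠Y = -55.41°

-55.41°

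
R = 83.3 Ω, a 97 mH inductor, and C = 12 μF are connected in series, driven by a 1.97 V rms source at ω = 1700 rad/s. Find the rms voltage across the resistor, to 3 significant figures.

1.15 V

X_L = ωL = 165 Ω
X_C = 1/(ωC) = 49.0 Ω
Net reactance X = X_L − X_C = 116 Ω
Z = 83.3 + j116 Ω
|Z| = √(83.3² + 116²) = 143 Ω
I = V/|Z| = 13.8 mA
V_R = I·|Z_R| = 0.0138 × 83.3 = 1.15 V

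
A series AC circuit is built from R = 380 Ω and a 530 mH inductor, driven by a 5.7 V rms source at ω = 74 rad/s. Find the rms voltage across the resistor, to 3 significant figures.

X_L = ωL = 39.2 Ω
Z = 380 + j39.2 Ω
|Z| = √(380² + 39.2²) = 382 Ω
I = V/|Z| = 14.9 mA
V_R = I·|Z_R| = 0.0149 × 380 = 5.67 V

5.67 V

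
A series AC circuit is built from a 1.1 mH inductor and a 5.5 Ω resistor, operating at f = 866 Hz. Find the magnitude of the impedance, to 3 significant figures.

8.13 Ω

ω = 2πf = 5441 rad/s
X_L = ωL = 5.99 Ω
Z = 5.50 + j5.99 Ω
|Z| = √(5.50² + 5.99²) = 8.13 Ω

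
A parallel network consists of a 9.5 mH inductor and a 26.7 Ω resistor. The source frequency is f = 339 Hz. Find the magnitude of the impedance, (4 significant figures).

ω = 2πf = 2130 rad/s
X_L = ωL = 20.23 Ω
Parallel: admittances add. Y = 1/R + 1/(jωL)
Y = (0.03745 − j0.04942) S
|Y| = 0.06201 S → |Z| = 1/|Y| = 16.13 Ω, ∠Z = −∠Y = 52.84°

16.13 Ω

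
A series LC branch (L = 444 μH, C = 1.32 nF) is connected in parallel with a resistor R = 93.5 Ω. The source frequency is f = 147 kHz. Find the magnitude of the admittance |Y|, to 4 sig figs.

ω = 2πf = 923600 rad/s
X_L = ωL = 410.1 Ω
X_C = 1/(ωC) = 820.2 Ω
Branch 1: Z₁ = R = 93.50 Ω
Branch 2 (series LC): Z₂ = j(X_L − X_C) = −j410.1 Ω
Parallel: Z = Z₁Z₂/(Z₁+Z₂), |Z| = 91.16 Ω, ∠Z = -12.84°
|Y| = 1/|Z| = 10.97 mS

10.97 mS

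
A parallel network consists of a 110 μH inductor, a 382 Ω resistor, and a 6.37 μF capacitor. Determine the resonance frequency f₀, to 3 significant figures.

ω₀ = 1/√(LC) = 1/√(0.00011 × 6.37e-06) = 37780 rad/s
f₀ = ω₀/(2π) = 6.01 kHz

6.01 kHz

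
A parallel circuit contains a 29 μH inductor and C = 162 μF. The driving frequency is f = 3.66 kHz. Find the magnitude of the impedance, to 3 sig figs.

ω = 2πf = 23000 rad/s
X_L = ωL = 0.667 Ω
X_C = 1/(ωC) = 0.268 Ω
Parallel: admittances add. Y = 1/(jωL) + jωC
Y = (0 + j2.23) S
|Y| = 2.23 S → |Z| = 1/|Y| = 0.449 Ω, ∠Z = −∠Y = -90.0°

0.449 Ω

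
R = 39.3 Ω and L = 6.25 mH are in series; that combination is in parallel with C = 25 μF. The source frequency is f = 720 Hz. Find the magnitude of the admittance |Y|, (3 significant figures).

ω = 2πf = 4524 rad/s
X_L = ωL = 28.3 Ω
X_C = 1/(ωC) = 8.84 Ω
Branch 1 (R+jX_L): Z₁ = 39.3 + j28.3 Ω, |Z₁| = 48.4 Ω
Branch 2 (−jX_C): Z₂ = −j8.84 Ω
Parallel: Z = Z₁Z₂/(Z₁+Z₂), |Z| = 9.76 Ω, ∠Z = -80.6°
|Y| = 1/|Z| = 102 mS

102 mS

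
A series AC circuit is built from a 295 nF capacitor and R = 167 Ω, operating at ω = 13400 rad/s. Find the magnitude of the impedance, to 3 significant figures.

303 Ω

X_C = 1/(ωC) = 253 Ω
Z = 167 − j253 Ω
|Z| = √(167² + 253²) = 303 Ω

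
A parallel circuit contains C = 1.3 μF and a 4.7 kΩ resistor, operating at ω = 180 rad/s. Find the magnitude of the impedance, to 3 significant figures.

3160 Ω

X_C = 1/(ωC) = 4270 Ω
Parallel: admittances add. Y = 1/R + jωC
Y = (0.000213 + j0.000234) S
|Y| = 0.000316 S → |Z| = 1/|Y| = 3160 Ω, ∠Z = −∠Y = -47.7°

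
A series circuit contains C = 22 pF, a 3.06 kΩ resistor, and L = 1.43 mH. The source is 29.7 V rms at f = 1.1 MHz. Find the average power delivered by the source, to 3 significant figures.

133 mW

ω = 2πf = 6.912e+06 rad/s
X_L = ωL = 9880 Ω
X_C = 1/(ωC) = 6580 Ω
Net reactance X = X_L − X_C = 3310 Ω
Z = 3060 + j3310 Ω
|Z| = √(3060² + 3310²) = 4510 Ω
∠Z = arctan(3310/3060) = 47.2°
I = V/|Z| = 6.59 mA
P = VI cos φ = 29.7 × 0.00659 × cos(47.2°) = 133 mW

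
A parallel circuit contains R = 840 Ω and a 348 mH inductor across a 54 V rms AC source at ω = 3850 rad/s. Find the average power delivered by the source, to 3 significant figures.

X_L = ωL = 1340 Ω
Parallel: admittances add. Y = 1/R + 1/(jωL)
Y = (0.00119 − j0.000746) S
|Y| = 0.00141 S → |Z| = 1/|Y| = 712 Ω, ∠Z = −∠Y = 32.1°
I = V/|Z| = 75.9 mA
P = VI cos φ = 54 × 0.0759 × cos(32.1°) = 3.47 W

3.47 W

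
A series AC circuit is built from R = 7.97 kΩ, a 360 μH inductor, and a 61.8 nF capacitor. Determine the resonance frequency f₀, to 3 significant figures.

ω₀ = 1/√(LC) = 1/√(0.00036 × 6.18e-08) = 212000 rad/s
f₀ = ω₀/(2π) = 33.7 kHz

33.7 kHz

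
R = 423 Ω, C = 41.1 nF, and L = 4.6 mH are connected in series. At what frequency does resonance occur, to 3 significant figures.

11.6 kHz

ω₀ = 1/√(LC) = 1/√(0.0046 × 4.11e-08) = 72730 rad/s
f₀ = ω₀/(2π) = 11.6 kHz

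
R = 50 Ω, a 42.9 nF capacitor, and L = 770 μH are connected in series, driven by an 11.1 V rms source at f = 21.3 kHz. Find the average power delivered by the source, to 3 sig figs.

ω = 2πf = 133800 rad/s
X_L = ωL = 103 Ω
X_C = 1/(ωC) = 174 Ω
Net reactance X = X_L − X_C = -71.1 Ω
Z = 50.0 − j71.1 Ω
|Z| = √(50.0² + 71.1²) = 86.9 Ω
∠Z = arctan(-71.1/50.0) = -54.9°
I = V/|Z| = 128 mA
P = VI cos φ = 11.1 × 0.128 × cos(-54.9°) = 815 mW

815 mW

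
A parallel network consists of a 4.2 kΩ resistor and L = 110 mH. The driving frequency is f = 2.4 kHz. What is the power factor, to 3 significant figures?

ω = 2πf = 15080 rad/s
X_L = ωL = 1660 Ω
Parallel: admittances add. Y = 1/R + 1/(jωL)
Y = (0.000238 − j0.000603) S
|Y| = 0.000648 S → |Z| = 1/|Y| = 1540 Ω, ∠Z = −∠Y = 68.4°
cos φ = cos(68.4°) = 0.367

0.367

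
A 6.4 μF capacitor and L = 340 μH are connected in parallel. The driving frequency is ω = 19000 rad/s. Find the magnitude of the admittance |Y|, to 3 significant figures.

33.2 mS

X_L = ωL = 6.46 Ω
X_C = 1/(ωC) = 8.22 Ω
Parallel: admittances add. Y = 1/(jωL) + jωC
Y = (0 − j0.0332) S
|Y| = 0.0332 S → |Z| = 1/|Y| = 30.1 Ω, ∠Z = −∠Y = 90.0°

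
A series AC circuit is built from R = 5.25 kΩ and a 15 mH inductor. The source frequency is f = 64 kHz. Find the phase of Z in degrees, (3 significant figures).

ω = 2πf = 402100 rad/s
X_L = ωL = 6030 Ω
Z = 5250 + j6030 Ω
|Z| = √(5250² + 6030²) = 8000 Ω
∠Z = arctan(6030/5250) = 49.0°

49.0°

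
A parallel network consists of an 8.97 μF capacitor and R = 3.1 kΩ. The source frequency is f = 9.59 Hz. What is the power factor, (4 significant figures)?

0.5125

ω = 2πf = 60.26 rad/s
X_C = 1/(ωC) = 1850 Ω
Parallel: admittances add. Y = 1/R + jωC
Y = (0.0003226 + j0.0005405) S
|Y| = 0.0006294 S → |Z| = 1/|Y| = 1589 Ω, ∠Z = −∠Y = -59.17°
cos φ = cos(-59.17°) = 0.5125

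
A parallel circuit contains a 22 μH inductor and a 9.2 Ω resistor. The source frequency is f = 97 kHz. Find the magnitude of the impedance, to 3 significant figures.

7.59 Ω

ω = 2πf = 609500 rad/s
X_L = ωL = 13.4 Ω
Parallel: admittances add. Y = 1/R + 1/(jωL)
Y = (0.109 − j0.0746) S
|Y| = 0.132 S → |Z| = 1/|Y| = 7.59 Ω, ∠Z = −∠Y = 34.5°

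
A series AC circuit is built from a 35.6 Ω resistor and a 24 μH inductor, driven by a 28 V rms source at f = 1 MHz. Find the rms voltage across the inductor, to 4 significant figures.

27.25 V

ω = 2πf = 6.283e+06 rad/s
X_L = ωL = 150.8 Ω
Z = 35.60 + j150.8 Ω
|Z| = √(35.60² + 150.8²) = 154.9 Ω
I = V/|Z| = 180.7 mA
V_L = I·|Z_L| = 0.1807 × 150.8 = 27.25 V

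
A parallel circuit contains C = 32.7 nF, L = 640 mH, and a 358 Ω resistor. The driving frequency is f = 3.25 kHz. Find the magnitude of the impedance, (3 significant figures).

350 Ω

ω = 2πf = 20420 rad/s
X_L = ωL = 13100 Ω
X_C = 1/(ωC) = 1500 Ω
Parallel: admittances add. Y = 1/R + 1/(jωL) + jωC
Y = (0.00279 + j0.000591) S
|Y| = 0.00286 S → |Z| = 1/|Y| = 350 Ω, ∠Z = −∠Y = -12.0°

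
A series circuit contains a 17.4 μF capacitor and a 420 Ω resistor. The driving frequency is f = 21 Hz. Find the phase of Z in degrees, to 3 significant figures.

-46.0°

ω = 2πf = 131.9 rad/s
X_C = 1/(ωC) = 436 Ω
Z = 420 − j436 Ω
|Z| = √(420² + 436²) = 605 Ω
∠Z = arctan(-436/420) = -46.0°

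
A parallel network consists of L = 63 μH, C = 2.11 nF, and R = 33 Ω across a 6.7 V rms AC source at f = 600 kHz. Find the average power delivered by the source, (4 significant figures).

1.360 W

ω = 2πf = 3.77e+06 rad/s
X_L = ωL = 237.5 Ω
X_C = 1/(ωC) = 125.7 Ω
Parallel: admittances add. Y = 1/R + 1/(jωL) + jωC
Y = (0.03030 + j0.003744) S
|Y| = 0.03053 S → |Z| = 1/|Y| = 32.75 Ω, ∠Z = −∠Y = -7.043°
I = V/|Z| = 204.6 mA
P = VI cos φ = 6.7 × 0.2046 × cos(-7.043°) = 1.360 W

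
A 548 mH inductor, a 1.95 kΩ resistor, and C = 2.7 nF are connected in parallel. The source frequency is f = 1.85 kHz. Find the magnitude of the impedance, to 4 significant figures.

1894 Ω

ω = 2πf = 11620 rad/s
X_L = ωL = 6370 Ω
X_C = 1/(ωC) = 31860 Ω
Parallel: admittances add. Y = 1/R + 1/(jωL) + jωC
Y = (0.0005128 − j0.0001256) S
|Y| = 0.0005280 S → |Z| = 1/|Y| = 1894 Ω, ∠Z = −∠Y = 13.76°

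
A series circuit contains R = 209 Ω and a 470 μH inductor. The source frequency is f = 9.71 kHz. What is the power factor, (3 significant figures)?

ω = 2πf = 61010 rad/s
X_L = ωL = 28.7 Ω
Z = 209 + j28.7 Ω
|Z| = √(209² + 28.7²) = 211 Ω
∠Z = arctan(28.7/209) = 7.81°
cos φ = cos(7.81°) = 0.991

0.991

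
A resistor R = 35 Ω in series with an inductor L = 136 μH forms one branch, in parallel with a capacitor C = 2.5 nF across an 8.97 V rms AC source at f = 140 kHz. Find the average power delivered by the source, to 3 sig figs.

ω = 2πf = 879600 rad/s
X_L = ωL = 120 Ω
X_C = 1/(ωC) = 455 Ω
Branch 1 (R+jX_L): Z₁ = 35.0 + j120 Ω, |Z₁| = 125 Ω
Branch 2 (−jX_C): Z₂ = −j455 Ω
Parallel: Z = Z₁Z₂/(Z₁+Z₂), |Z| = 168 Ω, ∠Z = 67.7°
I = V/|Z| = 53.3 mA
P = VI cos φ = 8.97 × 0.0533 × cos(67.7°) = 181 mW

181 mW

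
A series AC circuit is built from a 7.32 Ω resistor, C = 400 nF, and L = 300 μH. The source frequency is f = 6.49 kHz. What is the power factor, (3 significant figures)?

ω = 2πf = 40780 rad/s
X_L = ωL = 12.2 Ω
X_C = 1/(ωC) = 61.3 Ω
Net reactance X = X_L − X_C = -49.1 Ω
Z = 7.32 − j49.1 Ω
|Z| = √(7.32² + 49.1²) = 49.6 Ω
∠Z = arctan(-49.1/7.32) = -81.5°
cos φ = cos(-81.5°) = 0.148

0.148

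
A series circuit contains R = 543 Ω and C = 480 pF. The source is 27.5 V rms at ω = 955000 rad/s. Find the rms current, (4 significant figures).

X_C = 1/(ωC) = 2182 Ω
Z = 543.0 − j2182 Ω
|Z| = √(543.0² + 2182²) = 2248 Ω
I = V/|Z| = 27.5/2248 = 12.23 mA

12.23 mA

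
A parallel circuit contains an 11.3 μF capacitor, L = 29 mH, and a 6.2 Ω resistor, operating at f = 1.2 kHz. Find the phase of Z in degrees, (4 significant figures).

ω = 2πf = 7540 rad/s
X_L = ωL = 218.7 Ω
X_C = 1/(ωC) = 11.74 Ω
Parallel: admittances add. Y = 1/R + 1/(jωL) + jωC
Y = (0.1613 + j0.08063) S
|Y| = 0.1803 S → |Z| = 1/|Y| = 5.546 Ω, ∠Z = −∠Y = -26.56°

-26.56°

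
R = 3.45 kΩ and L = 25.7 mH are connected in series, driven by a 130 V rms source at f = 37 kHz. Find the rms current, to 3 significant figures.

ω = 2πf = 232500 rad/s
X_L = ωL = 5970 Ω
Z = 3450 + j5970 Ω
|Z| = √(3450² + 5970²) = 6900 Ω
I = V/|Z| = 130/6900 = 18.8 mA

18.8 mA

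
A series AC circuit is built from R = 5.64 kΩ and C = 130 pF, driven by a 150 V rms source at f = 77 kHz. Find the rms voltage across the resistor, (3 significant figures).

50.1 V

ω = 2πf = 483800 rad/s
X_C = 1/(ωC) = 15900 Ω
Z = 5640 − j15900 Ω
|Z| = √(5640² + 15900²) = 16900 Ω
I = V/|Z| = 8.89 mA
V_R = I·|Z_R| = 0.00889 × 5640 = 50.1 V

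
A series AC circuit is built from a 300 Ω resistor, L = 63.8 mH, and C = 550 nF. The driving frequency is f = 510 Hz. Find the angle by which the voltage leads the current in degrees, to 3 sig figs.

-50.4°

ω = 2πf = 3204 rad/s
X_L = ωL = 204 Ω
X_C = 1/(ωC) = 567 Ω
Net reactance X = X_L − X_C = -363 Ω
Z = 300 − j363 Ω
|Z| = √(300² + 363²) = 471 Ω
∠Z = arctan(-363/300) = -50.4°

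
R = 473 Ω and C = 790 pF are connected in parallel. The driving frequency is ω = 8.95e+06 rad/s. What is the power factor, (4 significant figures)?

0.2865

X_C = 1/(ωC) = 141.4 Ω
Parallel: admittances add. Y = 1/R + jωC
Y = (0.002114 + j0.007070) S
|Y| = 0.007380 S → |Z| = 1/|Y| = 135.5 Ω, ∠Z = −∠Y = -73.35°
cos φ = cos(-73.35°) = 0.2865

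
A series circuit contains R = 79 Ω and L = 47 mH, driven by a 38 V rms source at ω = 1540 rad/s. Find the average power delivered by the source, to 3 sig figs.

X_L = ωL = 72.4 Ω
Z = 79.0 + j72.4 Ω
|Z| = √(79.0² + 72.4²) = 107 Ω
∠Z = arctan(72.4/79.0) = 42.5°
I = V/|Z| = 355 mA
P = VI cos φ = 38 × 0.355 × cos(42.5°) = 9.94 W

9.94 W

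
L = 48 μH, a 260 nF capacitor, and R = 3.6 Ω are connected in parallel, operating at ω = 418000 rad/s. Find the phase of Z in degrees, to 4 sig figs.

-11.96°

X_L = ωL = 20.06 Ω
X_C = 1/(ωC) = 9.201 Ω
Parallel: admittances add. Y = 1/R + 1/(jωL) + jωC
Y = (0.2778 + j0.05884) S
|Y| = 0.2839 S → |Z| = 1/|Y| = 3.522 Ω, ∠Z = −∠Y = -11.96°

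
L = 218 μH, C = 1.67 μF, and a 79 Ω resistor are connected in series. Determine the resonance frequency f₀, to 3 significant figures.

ω₀ = 1/√(LC) = 1/√(0.000218 × 1.67e-06) = 52410 rad/s
f₀ = ω₀/(2π) = 8.34 kHz

8.34 kHz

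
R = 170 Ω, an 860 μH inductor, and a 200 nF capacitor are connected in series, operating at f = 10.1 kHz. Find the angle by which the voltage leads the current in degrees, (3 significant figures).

ω = 2πf = 63460 rad/s
X_L = ωL = 54.6 Ω
X_C = 1/(ωC) = 78.8 Ω
Net reactance X = X_L − X_C = -24.2 Ω
Z = 170 − j24.2 Ω
|Z| = √(170² + 24.2²) = 172 Ω
∠Z = arctan(-24.2/170) = -8.11°

-8.11°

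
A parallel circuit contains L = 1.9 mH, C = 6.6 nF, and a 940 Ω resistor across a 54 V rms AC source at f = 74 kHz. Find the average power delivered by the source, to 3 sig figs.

ω = 2πf = 465000 rad/s
X_L = ωL = 883 Ω
X_C = 1/(ωC) = 326 Ω
Parallel: admittances add. Y = 1/R + 1/(jωL) + jωC
Y = (0.00106 + j0.00194) S
|Y| = 0.00221 S → |Z| = 1/|Y| = 453 Ω, ∠Z = −∠Y = -61.2°
I = V/|Z| = 119 mA
P = VI cos φ = 54 × 0.119 × cos(-61.2°) = 3.10 W

3.10 W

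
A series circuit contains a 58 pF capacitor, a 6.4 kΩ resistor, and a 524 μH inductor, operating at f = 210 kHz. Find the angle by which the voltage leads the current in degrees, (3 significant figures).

-62.7°

ω = 2πf = 1.319e+06 rad/s
X_L = ωL = 691 Ω
X_C = 1/(ωC) = 13100 Ω
Net reactance X = X_L − X_C = -12400 Ω
Z = 6400 − j12400 Ω
|Z| = √(6400² + 12400²) = 13900 Ω
∠Z = arctan(-12400/6400) = -62.7°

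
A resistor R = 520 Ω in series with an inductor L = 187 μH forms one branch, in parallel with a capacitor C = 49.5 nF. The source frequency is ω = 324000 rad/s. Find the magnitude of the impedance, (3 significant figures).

62.8 Ω

X_L = ωL = 60.6 Ω
X_C = 1/(ωC) = 62.4 Ω
Branch 1 (R+jX_L): Z₁ = 520 + j60.6 Ω, |Z₁| = 524 Ω
Branch 2 (−jX_C): Z₂ = −j62.4 Ω
Parallel: Z = Z₁Z₂/(Z₁+Z₂), |Z| = 62.8 Ω, ∠Z = -83.2°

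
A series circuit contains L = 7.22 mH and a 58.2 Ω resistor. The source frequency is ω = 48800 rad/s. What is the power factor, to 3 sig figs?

X_L = ωL = 352 Ω
Z = 58.2 + j352 Ω
|Z| = √(58.2² + 352²) = 357 Ω
∠Z = arctan(352/58.2) = 80.6°
cos φ = cos(80.6°) = 0.163

0.163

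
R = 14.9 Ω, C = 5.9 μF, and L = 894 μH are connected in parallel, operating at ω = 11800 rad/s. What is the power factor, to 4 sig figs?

0.9363

X_L = ωL = 10.55 Ω
X_C = 1/(ωC) = 14.36 Ω
Parallel: admittances add. Y = 1/R + 1/(jωL) + jωC
Y = (0.06711 − j0.02517) S
|Y| = 0.07168 S → |Z| = 1/|Y| = 13.95 Ω, ∠Z = −∠Y = 20.56°
cos φ = cos(20.56°) = 0.9363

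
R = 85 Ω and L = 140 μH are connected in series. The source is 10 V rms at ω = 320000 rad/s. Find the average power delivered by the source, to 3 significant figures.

921 mW

X_L = ωL = 44.8 Ω
Z = 85.0 + j44.8 Ω
|Z| = √(85.0² + 44.8²) = 96.1 Ω
∠Z = arctan(44.8/85.0) = 27.8°
I = V/|Z| = 104 mA
P = VI cos φ = 10 × 0.104 × cos(27.8°) = 921 mW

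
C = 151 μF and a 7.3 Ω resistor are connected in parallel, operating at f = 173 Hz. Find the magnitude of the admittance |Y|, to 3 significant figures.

ω = 2πf = 1087 rad/s
X_C = 1/(ωC) = 6.09 Ω
Parallel: admittances add. Y = 1/R + jωC
Y = (0.137 + j0.164) S
|Y| = 0.214 S → |Z| = 1/|Y| = 4.68 Ω, ∠Z = −∠Y = -50.2°

214 mS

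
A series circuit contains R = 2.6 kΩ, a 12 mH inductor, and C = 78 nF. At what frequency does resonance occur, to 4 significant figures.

ω₀ = 1/√(LC) = 1/√(0.012 × 7.8e-08) = 32690 rad/s
f₀ = ω₀/(2π) = 5.202 kHz

5.202 kHz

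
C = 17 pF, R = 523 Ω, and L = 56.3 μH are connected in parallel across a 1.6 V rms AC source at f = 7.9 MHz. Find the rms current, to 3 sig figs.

3.16 mA

ω = 2πf = 4.964e+07 rad/s
X_L = ωL = 2790 Ω
X_C = 1/(ωC) = 1190 Ω
Parallel: admittances add. Y = 1/R + 1/(jωL) + jωC
Y = (0.00191 + j0.000486) S
|Y| = 0.00197 S → |Z| = 1/|Y| = 507 Ω, ∠Z = −∠Y = -14.3°
I = V/|Z| = 1.6/507 = 3.16 mA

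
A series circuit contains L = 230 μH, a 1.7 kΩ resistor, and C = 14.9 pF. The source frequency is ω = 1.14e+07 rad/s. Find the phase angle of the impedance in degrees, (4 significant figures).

X_L = ωL = 2622 Ω
X_C = 1/(ωC) = 5887 Ω
Net reactance X = X_L − X_C = -3265 Ω
Z = 1700 − j3265 Ω
|Z| = √(1700² + 3265²) = 3681 Ω
∠Z = arctan(-3265/1700) = -62.50°

-62.50°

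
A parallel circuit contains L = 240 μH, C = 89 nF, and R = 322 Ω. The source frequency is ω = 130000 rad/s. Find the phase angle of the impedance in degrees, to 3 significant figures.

81.4°

X_L = ωL = 31.2 Ω
X_C = 1/(ωC) = 86.4 Ω
Parallel: admittances add. Y = 1/R + 1/(jωL) + jωC
Y = (0.00311 − j0.0205) S
|Y| = 0.0207 S → |Z| = 1/|Y| = 48.3 Ω, ∠Z = −∠Y = 81.4°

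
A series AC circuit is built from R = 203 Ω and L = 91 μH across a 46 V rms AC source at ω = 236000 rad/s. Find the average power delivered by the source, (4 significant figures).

X_L = ωL = 21.48 Ω
Z = 203.0 + j21.48 Ω
|Z| = √(203.0² + 21.48²) = 204.1 Ω
∠Z = arctan(21.48/203.0) = 6.039°
I = V/|Z| = 225.3 mA
P = VI cos φ = 46 × 0.2253 × cos(6.039°) = 10.31 W

10.31 W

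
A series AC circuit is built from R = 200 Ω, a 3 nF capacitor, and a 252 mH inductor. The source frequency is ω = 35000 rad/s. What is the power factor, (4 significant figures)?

0.2733

X_L = ωL = 8820 Ω
X_C = 1/(ωC) = 9524 Ω
Net reactance X = X_L − X_C = -703.8 Ω
Z = 200.0 − j703.8 Ω
|Z| = √(200.0² + 703.8²) = 731.7 Ω
∠Z = arctan(-703.8/200.0) = -74.14°
cos φ = cos(-74.14°) = 0.2733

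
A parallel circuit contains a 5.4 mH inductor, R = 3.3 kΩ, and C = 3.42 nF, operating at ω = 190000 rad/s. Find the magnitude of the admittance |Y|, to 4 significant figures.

X_L = ωL = 1026 Ω
X_C = 1/(ωC) = 1539 Ω
Parallel: admittances add. Y = 1/R + 1/(jωL) + jωC
Y = (0.0003030 − j0.0003249) S
|Y| = 0.0004443 S → |Z| = 1/|Y| = 2251 Ω, ∠Z = −∠Y = 46.99°

444.3 μS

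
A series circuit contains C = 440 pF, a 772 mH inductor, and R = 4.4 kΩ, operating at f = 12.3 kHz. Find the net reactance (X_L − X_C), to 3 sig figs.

30300 Ω

ω = 2πf = 77280 rad/s
X_L = ωL = 59700 Ω
X_C = 1/(ωC) = 29400 Ω
X = 59700 − 29400 = 30300 Ω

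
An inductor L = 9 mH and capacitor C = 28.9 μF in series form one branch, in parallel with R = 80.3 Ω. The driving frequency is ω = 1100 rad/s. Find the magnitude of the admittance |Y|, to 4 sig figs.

48.03 mS

X_L = ωL = 9.900 Ω
X_C = 1/(ωC) = 31.46 Ω
Branch 1: Z₁ = R = 80.30 Ω
Branch 2 (series LC): Z₂ = j(X_L − X_C) = −j21.56 Ω
Parallel: Z = Z₁Z₂/(Z₁+Z₂), |Z| = 20.82 Ω, ∠Z = -74.97°
|Y| = 1/|Z| = 48.03 mS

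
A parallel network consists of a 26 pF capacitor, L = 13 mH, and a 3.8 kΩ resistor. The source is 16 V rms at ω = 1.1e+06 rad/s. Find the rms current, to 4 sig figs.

X_L = ωL = 14300 Ω
X_C = 1/(ωC) = 34970 Ω
Parallel: admittances add. Y = 1/R + 1/(jωL) + jωC
Y = (0.0002632 − j4.133e-05) S
|Y| = 0.0002664 S → |Z| = 1/|Y| = 3754 Ω, ∠Z = −∠Y = 8.926°
I = V/|Z| = 16/3754 = 4.262 mA

4.262 mA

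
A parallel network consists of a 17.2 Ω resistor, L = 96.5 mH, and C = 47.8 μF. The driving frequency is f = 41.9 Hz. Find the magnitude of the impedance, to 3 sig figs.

15.6 Ω

ω = 2πf = 263.3 rad/s
X_L = ωL = 25.4 Ω
X_C = 1/(ωC) = 79.5 Ω
Parallel: admittances add. Y = 1/R + 1/(jωL) + jωC
Y = (0.0581 − j0.0268) S
|Y| = 0.0640 S → |Z| = 1/|Y| = 15.6 Ω, ∠Z = −∠Y = 24.7°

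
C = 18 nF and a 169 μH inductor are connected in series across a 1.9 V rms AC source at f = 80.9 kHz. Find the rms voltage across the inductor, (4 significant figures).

6.978 V

ω = 2πf = 508300 rad/s
X_L = ωL = 85.90 Ω
X_C = 1/(ωC) = 109.3 Ω
Net reactance X = X_L − X_C = -23.39 Ω
Z = − j23.39 Ω
|Z| = √(0² + 23.39²) = 23.39 Ω
I = V/|Z| = 81.23 mA
V_L = I·|Z_L| = 0.08123 × 85.90 = 6.978 V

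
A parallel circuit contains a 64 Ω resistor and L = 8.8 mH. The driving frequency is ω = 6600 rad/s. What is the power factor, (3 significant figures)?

0.672

X_L = ωL = 58.1 Ω
Parallel: admittances add. Y = 1/R + 1/(jωL)
Y = (0.0156 − j0.0172) S
|Y| = 0.0233 S → |Z| = 1/|Y| = 43.0 Ω, ∠Z = −∠Y = 47.8°
cos φ = cos(47.8°) = 0.672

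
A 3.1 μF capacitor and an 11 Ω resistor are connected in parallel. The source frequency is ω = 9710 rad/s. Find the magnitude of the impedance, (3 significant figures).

X_C = 1/(ωC) = 33.2 Ω
Parallel: admittances add. Y = 1/R + jωC
Y = (0.0909 + j0.0301) S
|Y| = 0.0958 S → |Z| = 1/|Y| = 10.4 Ω, ∠Z = −∠Y = -18.3°

10.4 Ω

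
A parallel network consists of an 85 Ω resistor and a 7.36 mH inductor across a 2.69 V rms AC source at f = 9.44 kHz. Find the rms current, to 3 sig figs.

ω = 2πf = 59310 rad/s
X_L = ωL = 437 Ω
Parallel: admittances add. Y = 1/R + 1/(jωL)
Y = (0.0118 − j0.00229) S
|Y| = 0.0120 S → |Z| = 1/|Y| = 83.4 Ω, ∠Z = −∠Y = 11.0°
I = V/|Z| = 2.69/83.4 = 32.2 mA

32.2 mA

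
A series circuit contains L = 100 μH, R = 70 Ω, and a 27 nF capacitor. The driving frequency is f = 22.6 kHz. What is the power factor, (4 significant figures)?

0.2730

ω = 2πf = 142000 rad/s
X_L = ωL = 14.20 Ω
X_C = 1/(ωC) = 260.8 Ω
Net reactance X = X_L − X_C = -246.6 Ω
Z = 70.00 − j246.6 Ω
|Z| = √(70.00² + 246.6²) = 256.4 Ω
∠Z = arctan(-246.6/70.00) = -74.15°
cos φ = cos(-74.15°) = 0.2730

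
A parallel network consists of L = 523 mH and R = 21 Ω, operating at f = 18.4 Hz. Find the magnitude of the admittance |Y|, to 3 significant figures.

50.4 mS

ω = 2πf = 115.6 rad/s
X_L = ωL = 60.5 Ω
Parallel: admittances add. Y = 1/R + 1/(jωL)
Y = (0.0476 − j0.0165) S
|Y| = 0.0504 S → |Z| = 1/|Y| = 19.8 Ω, ∠Z = −∠Y = 19.2°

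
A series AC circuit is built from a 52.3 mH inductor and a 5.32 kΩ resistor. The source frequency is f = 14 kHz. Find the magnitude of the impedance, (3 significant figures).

ω = 2πf = 87960 rad/s
X_L = ωL = 4600 Ω
Z = 5320 + j4600 Ω
|Z| = √(5320² + 4600²) = 7030 Ω

7030 Ω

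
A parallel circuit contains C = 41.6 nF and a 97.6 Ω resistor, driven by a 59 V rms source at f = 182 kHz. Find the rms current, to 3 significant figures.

2.87 A

ω = 2πf = 1.144e+06 rad/s
X_C = 1/(ωC) = 21.0 Ω
Parallel: admittances add. Y = 1/R + jωC
Y = (0.0102 + j0.0476) S
|Y| = 0.0487 S → |Z| = 1/|Y| = 20.5 Ω, ∠Z = −∠Y = -77.8°
I = V/|Z| = 59/20.5 = 2.87 A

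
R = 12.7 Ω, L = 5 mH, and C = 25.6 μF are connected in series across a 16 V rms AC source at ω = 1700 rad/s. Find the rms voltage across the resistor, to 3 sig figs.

10.6 V

X_L = ωL = 8.50 Ω
X_C = 1/(ωC) = 23.0 Ω
Net reactance X = X_L − X_C = -14.5 Ω
Z = 12.7 − j14.5 Ω
|Z| = √(12.7² + 14.5²) = 19.3 Ω
I = V/|Z| = 831 mA
V_R = I·|Z_R| = 0.831 × 12.7 = 10.6 V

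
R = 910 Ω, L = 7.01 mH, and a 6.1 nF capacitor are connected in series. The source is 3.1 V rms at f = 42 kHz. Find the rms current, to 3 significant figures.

2.03 mA

ω = 2πf = 263900 rad/s
X_L = ωL = 1850 Ω
X_C = 1/(ωC) = 621 Ω
Net reactance X = X_L − X_C = 1230 Ω
Z = 910 + j1230 Ω
|Z| = √(910² + 1230²) = 1530 Ω
I = V/|Z| = 3.1/1530 = 2.03 mA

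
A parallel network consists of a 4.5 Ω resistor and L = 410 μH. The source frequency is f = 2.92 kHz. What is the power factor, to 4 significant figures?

0.8582

ω = 2πf = 18350 rad/s
X_L = ωL = 7.522 Ω
Parallel: admittances add. Y = 1/R + 1/(jωL)
Y = (0.2222 − j0.1329) S
|Y| = 0.2590 S → |Z| = 1/|Y| = 3.862 Ω, ∠Z = −∠Y = 30.89°
cos φ = cos(30.89°) = 0.8582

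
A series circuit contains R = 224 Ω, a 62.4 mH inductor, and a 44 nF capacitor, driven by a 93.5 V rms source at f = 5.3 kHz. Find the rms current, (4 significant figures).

66.15 mA

ω = 2πf = 33300 rad/s
X_L = ωL = 2078 Ω
X_C = 1/(ωC) = 682.5 Ω
Net reactance X = X_L − X_C = 1395 Ω
Z = 224.0 + j1395 Ω
|Z| = √(224.0² + 1395²) = 1413 Ω
I = V/|Z| = 93.5/1413 = 66.15 mA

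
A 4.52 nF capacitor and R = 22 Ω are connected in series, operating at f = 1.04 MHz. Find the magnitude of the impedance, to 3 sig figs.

40.4 Ω

ω = 2πf = 6.535e+06 rad/s
X_C = 1/(ωC) = 33.9 Ω
Z = 22.0 − j33.9 Ω
|Z| = √(22.0² + 33.9²) = 40.4 Ω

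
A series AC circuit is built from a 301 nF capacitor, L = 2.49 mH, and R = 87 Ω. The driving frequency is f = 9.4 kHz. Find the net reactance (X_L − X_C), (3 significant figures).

90.8 Ω

ω = 2πf = 59060 rad/s
X_L = ωL = 147 Ω
X_C = 1/(ωC) = 56.3 Ω
X = 147 − 56.3 = 90.8 Ω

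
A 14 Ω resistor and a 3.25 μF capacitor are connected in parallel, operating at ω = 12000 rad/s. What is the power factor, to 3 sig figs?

X_C = 1/(ωC) = 25.6 Ω
Parallel: admittances add. Y = 1/R + jωC
Y = (0.0714 + j0.0390) S
|Y| = 0.0814 S → |Z| = 1/|Y| = 12.3 Ω, ∠Z = −∠Y = -28.6°
cos φ = cos(-28.6°) = 0.878

0.878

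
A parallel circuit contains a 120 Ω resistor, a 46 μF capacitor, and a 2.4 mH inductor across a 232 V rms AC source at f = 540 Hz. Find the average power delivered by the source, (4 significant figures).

ω = 2πf = 3393 rad/s
X_L = ωL = 8.143 Ω
X_C = 1/(ωC) = 6.407 Ω
Parallel: admittances add. Y = 1/R + 1/(jωL) + jωC
Y = (0.008333 + j0.03327) S
|Y| = 0.03430 S → |Z| = 1/|Y| = 29.16 Ω, ∠Z = −∠Y = -75.94°
I = V/|Z| = 7.957 A
P = VI cos φ = 232 × 7.957 × cos(-75.94°) = 448.5 W

448.5 W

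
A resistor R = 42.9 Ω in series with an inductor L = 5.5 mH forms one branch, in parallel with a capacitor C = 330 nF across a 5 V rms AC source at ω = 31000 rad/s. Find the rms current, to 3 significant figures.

X_L = ωL = 170 Ω
X_C = 1/(ωC) = 97.8 Ω
Branch 1 (R+jX_L): Z₁ = 42.9 + j170 Ω, |Z₁| = 176 Ω
Branch 2 (−jX_C): Z₂ = −j97.8 Ω
Parallel: Z = Z₁Z₂/(Z₁+Z₂), |Z| = 203 Ω, ∠Z = -73.6°
I = V/|Z| = 5/203 = 24.6 mA

24.6 mA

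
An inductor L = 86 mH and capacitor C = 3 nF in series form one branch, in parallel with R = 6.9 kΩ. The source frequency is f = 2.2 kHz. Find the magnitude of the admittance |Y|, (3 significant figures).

151 μS

ω = 2πf = 13820 rad/s
X_L = ωL = 1190 Ω
X_C = 1/(ωC) = 24100 Ω
Branch 1: Z₁ = R = 6900 Ω
Branch 2 (series LC): Z₂ = j(X_L − X_C) = −j22900 Ω
Parallel: Z = Z₁Z₂/(Z₁+Z₂), |Z| = 6610 Ω, ∠Z = -16.8°
|Y| = 1/|Z| = 151 μS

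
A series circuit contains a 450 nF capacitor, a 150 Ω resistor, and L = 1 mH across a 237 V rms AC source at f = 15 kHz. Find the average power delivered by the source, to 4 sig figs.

306.4 W

ω = 2πf = 94250 rad/s
X_L = ωL = 94.25 Ω
X_C = 1/(ωC) = 23.58 Ω
Net reactance X = X_L − X_C = 70.67 Ω
Z = 150.0 + j70.67 Ω
|Z| = √(150.0² + 70.67²) = 165.8 Ω
∠Z = arctan(70.67/150.0) = 25.23°
I = V/|Z| = 1.429 A
P = VI cos φ = 237 × 1.429 × cos(25.23°) = 306.4 W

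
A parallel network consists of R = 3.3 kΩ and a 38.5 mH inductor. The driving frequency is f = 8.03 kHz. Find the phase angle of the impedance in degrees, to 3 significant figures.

ω = 2πf = 50450 rad/s
X_L = ωL = 1940 Ω
Parallel: admittances add. Y = 1/R + 1/(jωL)
Y = (0.000303 − j0.000515) S
|Y| = 0.000597 S → |Z| = 1/|Y| = 1670 Ω, ∠Z = −∠Y = 59.5°

59.5°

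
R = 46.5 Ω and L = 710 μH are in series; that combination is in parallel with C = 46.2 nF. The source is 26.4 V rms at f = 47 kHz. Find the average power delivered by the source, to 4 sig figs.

ω = 2πf = 295300 rad/s
X_L = ωL = 209.7 Ω
X_C = 1/(ωC) = 73.30 Ω
Branch 1 (R+jX_L): Z₁ = 46.50 + j209.7 Ω, |Z₁| = 214.8 Ω
Branch 2 (−jX_C): Z₂ = −j73.30 Ω
Parallel: Z = Z₁Z₂/(Z₁+Z₂), |Z| = 109.3 Ω, ∠Z = -83.68°
I = V/|Z| = 241.6 mA
P = VI cos φ = 26.4 × 0.2416 × cos(-83.68°) = 702.6 mW

702.6 mW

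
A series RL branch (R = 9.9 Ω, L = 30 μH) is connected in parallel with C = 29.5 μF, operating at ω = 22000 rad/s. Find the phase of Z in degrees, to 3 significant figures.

-81.1°

X_L = ωL = 0.660 Ω
X_C = 1/(ωC) = 1.54 Ω
Branch 1 (R+jX_L): Z₁ = 9.90 + j0.660 Ω, |Z₁| = 9.92 Ω
Branch 2 (−jX_C): Z₂ = −j1.54 Ω
Parallel: Z = Z₁Z₂/(Z₁+Z₂), |Z| = 1.54 Ω, ∠Z = -81.1°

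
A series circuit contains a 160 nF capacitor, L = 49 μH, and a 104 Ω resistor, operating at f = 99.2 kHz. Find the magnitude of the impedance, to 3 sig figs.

106 Ω

ω = 2πf = 623300 rad/s
X_L = ωL = 30.5 Ω
X_C = 1/(ωC) = 10.0 Ω
Net reactance X = X_L − X_C = 20.5 Ω
Z = 104 + j20.5 Ω
|Z| = √(104² + 20.5²) = 106 Ω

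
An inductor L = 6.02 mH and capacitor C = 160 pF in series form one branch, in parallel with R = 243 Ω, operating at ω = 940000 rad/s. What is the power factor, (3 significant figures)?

0.971

X_L = ωL = 5660 Ω
X_C = 1/(ωC) = 6650 Ω
Branch 1: Z₁ = R = 243 Ω
Branch 2 (series LC): Z₂ = j(X_L − X_C) = −j990 Ω
Parallel: Z = Z₁Z₂/(Z₁+Z₂), |Z| = 236 Ω, ∠Z = -13.8°
cos φ = cos(-13.8°) = 0.971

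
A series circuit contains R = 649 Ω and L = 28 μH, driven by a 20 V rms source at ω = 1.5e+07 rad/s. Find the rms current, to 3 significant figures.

X_L = ωL = 420 Ω
Z = 649 + j420 Ω
|Z| = √(649² + 420²) = 773 Ω
I = V/|Z| = 20/773 = 25.9 mA

25.9 mA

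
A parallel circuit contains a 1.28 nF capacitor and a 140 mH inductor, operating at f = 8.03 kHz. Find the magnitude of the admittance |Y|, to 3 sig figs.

77.0 μS

ω = 2πf = 50450 rad/s
X_L = ωL = 7060 Ω
X_C = 1/(ωC) = 15500 Ω
Parallel: admittances add. Y = 1/(jωL) + jωC
Y = (0 − j7.7e-05) S
|Y| = 7.7e-05 S → |Z| = 1/|Y| = 13000 Ω, ∠Z = −∠Y = 90.0°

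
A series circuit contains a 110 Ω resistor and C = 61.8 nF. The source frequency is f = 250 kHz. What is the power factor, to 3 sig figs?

0.996

ω = 2πf = 1.571e+06 rad/s
X_C = 1/(ωC) = 10.3 Ω
Z = 110 − j10.3 Ω
|Z| = √(110² + 10.3²) = 110 Ω
∠Z = arctan(-10.3/110) = -5.35°
cos φ = cos(-5.35°) = 0.996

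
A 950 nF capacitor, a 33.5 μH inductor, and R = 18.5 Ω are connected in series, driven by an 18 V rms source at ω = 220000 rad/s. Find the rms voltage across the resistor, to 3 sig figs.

17.8 V

X_L = ωL = 7.37 Ω
X_C = 1/(ωC) = 4.78 Ω
Net reactance X = X_L − X_C = 2.59 Ω
Z = 18.5 + j2.59 Ω
|Z| = √(18.5² + 2.59²) = 18.7 Ω
I = V/|Z| = 964 mA
V_R = I·|Z_R| = 0.964 × 18.5 = 17.8 V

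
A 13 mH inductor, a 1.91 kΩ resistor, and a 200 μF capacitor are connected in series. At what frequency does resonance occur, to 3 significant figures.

ω₀ = 1/√(LC) = 1/√(0.013 × 0.0002) = 620.2 rad/s
f₀ = ω₀/(2π) = 98.7 Hz

98.7 Hz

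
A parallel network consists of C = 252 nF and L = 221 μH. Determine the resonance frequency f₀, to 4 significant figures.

ω₀ = 1/√(LC) = 1/√(0.000221 × 2.52e-07) = 134000 rad/s
f₀ = ω₀/(2π) = 21.33 kHz

21.33 kHz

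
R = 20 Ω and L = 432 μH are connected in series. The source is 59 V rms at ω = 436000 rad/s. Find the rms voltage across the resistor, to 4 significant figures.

6.230 V

X_L = ωL = 188.4 Ω
Z = 20.00 + j188.4 Ω
|Z| = √(20.00² + 188.4²) = 189.4 Ω
I = V/|Z| = 311.5 mA
V_R = I·|Z_R| = 0.3115 × 20.00 = 6.230 V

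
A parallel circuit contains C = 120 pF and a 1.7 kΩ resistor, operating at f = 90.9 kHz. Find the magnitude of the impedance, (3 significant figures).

ω = 2πf = 571100 rad/s
X_C = 1/(ωC) = 14600 Ω
Parallel: admittances add. Y = 1/R + jωC
Y = (0.000588 + j6.85e-05) S
|Y| = 0.000592 S → |Z| = 1/|Y| = 1690 Ω, ∠Z = −∠Y = -6.65°

1690 Ω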